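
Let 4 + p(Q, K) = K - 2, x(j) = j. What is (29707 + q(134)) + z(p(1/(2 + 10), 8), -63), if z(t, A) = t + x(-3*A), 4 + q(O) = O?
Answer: 30028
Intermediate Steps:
q(O) = -4 + O
p(Q, K) = -6 + K (p(Q, K) = -4 + (K - 2) = -4 + (-2 + K) = -6 + K)
z(t, A) = t - 3*A
(29707 + q(134)) + z(p(1/(2 + 10), 8), -63) = (29707 + (-4 + 134)) + ((-6 + 8) - 3*(-63)) = (29707 + 130) + (2 + 189) = 29837 + 191 = 30028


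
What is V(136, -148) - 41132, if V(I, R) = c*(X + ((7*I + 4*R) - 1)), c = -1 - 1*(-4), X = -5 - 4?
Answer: -40082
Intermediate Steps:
X = -9
c = 3 (c = -1 + 4 = 3)
V(I, R) = -30 + 12*R + 21*I (V(I, R) = 3*(-9 + ((7*I + 4*R) - 1)) = 3*(-9 + ((4*R + 7*I) - 1)) = 3*(-9 + (-1 + 4*R + 7*I)) = 3*(-10 + 4*R + 7*I) = -30 + 12*R + 21*I)
V(136, -148) - 41132 = (-30 + 12*(-148) + 21*136) - 41132 = (-30 - 1776 + 2856) - 41132 = 1050 - 41132 = -40082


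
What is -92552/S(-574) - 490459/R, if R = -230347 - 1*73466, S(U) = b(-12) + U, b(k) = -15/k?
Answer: 113597644673/696035583 ≈ 163.21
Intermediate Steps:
S(U) = 5/4 + U (S(U) = -15/(-12) + U = -15*(-1/12) + U = 5/4 + U)
R = -303813 (R = -230347 - 73466 = -303813)
-92552/S(-574) - 490459/R = -92552/(5/4 - 574) - 490459/(-303813) = -92552/(-2291/4) - 490459*(-1/303813) = -92552*(-4/2291) + 490459/303813 = 370208/2291 + 490459/303813 = 113597644673/696035583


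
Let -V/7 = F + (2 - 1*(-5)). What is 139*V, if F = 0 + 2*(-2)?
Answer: -2919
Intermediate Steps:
F = -4 (F = 0 - 4 = -4)
V = -21 (V = -7*(-4 + (2 - 1*(-5))) = -7*(-4 + (2 + 5)) = -7*(-4 + 7) = -7*3 = -21)
139*V = 139*(-21) = -2919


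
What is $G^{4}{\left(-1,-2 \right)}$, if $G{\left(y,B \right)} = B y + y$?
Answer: $1$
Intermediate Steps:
$G{\left(y,B \right)} = y + B y$
$G^{4}{\left(-1,-2 \right)} = \left(- (1 - 2)\right)^{4} = \left(\left(-1\right) \left(-1\right)\right)^{4} = 1^{4} = 1$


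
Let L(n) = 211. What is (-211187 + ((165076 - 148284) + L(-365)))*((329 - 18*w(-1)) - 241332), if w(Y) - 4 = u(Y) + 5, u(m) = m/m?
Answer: 46833879672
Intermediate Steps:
u(m) = 1
w(Y) = 10 (w(Y) = 4 + (1 + 5) = 4 + 6 = 10)
(-211187 + ((165076 - 148284) + L(-365)))*((329 - 18*w(-1)) - 241332) = (-211187 + ((165076 - 148284) + 211))*((329 - 18*10) - 241332) = (-211187 + (16792 + 211))*((329 - 180) - 241332) = (-211187 + 17003)*(149 - 241332) = -194184*(-241183) = 46833879672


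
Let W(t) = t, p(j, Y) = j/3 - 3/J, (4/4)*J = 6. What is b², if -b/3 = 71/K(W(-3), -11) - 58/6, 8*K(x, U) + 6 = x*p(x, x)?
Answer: 1357225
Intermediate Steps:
J = 6
p(j, Y) = -½ + j/3 (p(j, Y) = j/3 - 3/6 = j*(⅓) - 3*⅙ = j/3 - ½ = -½ + j/3)
K(x, U) = -¾ + x*(-½ + x/3)/8 (K(x, U) = -¾ + (x*(-½ + x/3))/8 = -¾ + x*(-½ + x/3)/8)
b = 1165 (b = -3*(71/(-¾ + (1/48)*(-3)*(-3 + 2*(-3))) - 58/6) = -3*(71/(-¾ + (1/48)*(-3)*(-3 - 6)) - 58*⅙) = -3*(71/(-¾ + (1/48)*(-3)*(-9)) - 29/3) = -3*(71/(-¾ + 9/16) - 29/3) = -3*(71/(-3/16) - 29/3) = -3*(71*(-16/3) - 29/3) = -3*(-1136/3 - 29/3) = -3*(-1165/3) = 1165)
b² = 1165² = 1357225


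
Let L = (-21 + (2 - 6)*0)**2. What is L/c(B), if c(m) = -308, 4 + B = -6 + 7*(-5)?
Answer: -63/44 ≈ -1.4318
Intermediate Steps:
B = -45 (B = -4 + (-6 + 7*(-5)) = -4 + (-6 - 35) = -4 - 41 = -45)
L = 441 (L = (-21 - 4*0)**2 = (-21 + 0)**2 = (-21)**2 = 441)
L/c(B) = 441/(-308) = 441*(-1/308) = -63/44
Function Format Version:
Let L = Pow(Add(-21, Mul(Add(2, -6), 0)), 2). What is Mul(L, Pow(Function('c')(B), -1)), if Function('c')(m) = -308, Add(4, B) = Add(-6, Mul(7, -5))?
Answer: Rational(-63, 44) ≈ -1.4318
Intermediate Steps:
B = -45 (B = Add(-4, Add(-6, Mul(7, -5))) = Add(-4, Add(-6, -35)) = Add(-4, -41) = -45)
L = 441 (L = Pow(Add(-21, Mul(-4, 0)), 2) = Pow(Add(-21, 0), 2) = Pow(-21, 2) = 441)
Mul(L, Pow(Function('c')(B), -1)) = Mul(441, Pow(-308, -1)) = Mul(441, Rational(-1, 308)) = Rational(-63, 44)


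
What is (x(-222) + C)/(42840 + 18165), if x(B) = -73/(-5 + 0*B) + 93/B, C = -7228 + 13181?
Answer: 2207857/22571850 ≈ 0.097815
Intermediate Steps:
C = 5953
x(B) = 73/5 + 93/B (x(B) = -73/(-5 + 0) + 93/B = -73/(-5) + 93/B = -73*(-1/5) + 93/B = 73/5 + 93/B)
(x(-222) + C)/(42840 + 18165) = ((73/5 + 93/(-222)) + 5953)/(42840 + 18165) = ((73/5 + 93*(-1/222)) + 5953)/61005 = ((73/5 - 31/74) + 5953)*(1/61005) = (5247/370 + 5953)*(1/61005) = (2207857/370)*(1/61005) = 2207857/22571850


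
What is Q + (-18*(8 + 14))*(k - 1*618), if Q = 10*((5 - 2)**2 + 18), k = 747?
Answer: -50814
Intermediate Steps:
Q = 270 (Q = 10*(3**2 + 18) = 10*(9 + 18) = 10*27 = 270)
Q + (-18*(8 + 14))*(k - 1*618) = 270 + (-18*(8 + 14))*(747 - 1*618) = 270 + (-18*22)*(747 - 618) = 270 - 396*129 = 270 - 51084 = -50814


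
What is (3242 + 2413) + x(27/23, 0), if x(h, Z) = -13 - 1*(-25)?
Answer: 5667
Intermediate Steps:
x(h, Z) = 12 (x(h, Z) = -13 + 25 = 12)
(3242 + 2413) + x(27/23, 0) = (3242 + 2413) + 12 = 5655 + 12 = 5667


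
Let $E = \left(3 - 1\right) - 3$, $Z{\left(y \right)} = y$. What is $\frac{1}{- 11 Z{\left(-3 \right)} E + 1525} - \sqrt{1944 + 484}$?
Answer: $\frac{1}{1492} - 2 \sqrt{607} \approx -49.274$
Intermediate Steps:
$E = -1$ ($E = \left(3 - 1\right) - 3 = 2 - 3 = -1$)
$\frac{1}{- 11 Z{\left(-3 \right)} E + 1525} - \sqrt{1944 + 484} = \frac{1}{\left(-11\right) \left(-3\right) \left(-1\right) + 1525} - \sqrt{1944 + 484} = \frac{1}{33 \left(-1\right) + 1525} - \sqrt{2428} = \frac{1}{-33 + 1525} - 2 \sqrt{607} = \frac{1}{1492} - 2 \sqrt{607}$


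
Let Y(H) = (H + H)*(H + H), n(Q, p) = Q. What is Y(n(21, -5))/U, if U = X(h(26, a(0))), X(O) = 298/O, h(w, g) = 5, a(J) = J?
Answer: 4410/149 ≈ 29.597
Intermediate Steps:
Y(H) = 4*H² (Y(H) = (2*H)*(2*H) = 4*H²)
U = 298/5 ≈ 59.600
Y(n(21, -5))/U = (4*21²)/(298/5) = (4*441)*(5/298) = 1764*(5/298) = 4410/149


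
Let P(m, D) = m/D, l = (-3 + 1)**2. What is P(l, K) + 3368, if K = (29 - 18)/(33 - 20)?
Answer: 37100/11 ≈ 3372.7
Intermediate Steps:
l = 4 (l = (-2)**2 = 4)
K = 11/13 ≈ 0.84615
P(l, K) + 3368 = 4/(11/13) + 3368 = 4*(13/11) + 3368 = 52/11 + 3368 = 37100/11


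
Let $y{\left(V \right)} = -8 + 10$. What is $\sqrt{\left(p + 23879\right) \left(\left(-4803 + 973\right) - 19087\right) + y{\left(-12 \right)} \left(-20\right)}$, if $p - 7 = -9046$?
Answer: $16 i \sqrt{1328470} \approx 18442.0 i$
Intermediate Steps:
$y{\left(V \right)} = 2$
$p = -9039$ ($p = 7 - 9046 = -9039$)
$\sqrt{\left(p + 23879\right) \left(\left(-4803 + 973\right) - 19087\right) + y{\left(-12 \right)} \left(-20\right)} = \sqrt{\left(-9039 + 23879\right) \left(\left(-4803 + 973\right) - 19087\right) + 2 \left(-20\right)} = \sqrt{14840 \left(-3830 - 19087\right) - 40} = \sqrt{14840 \left(-22917\right) - 40} = \sqrt{-340088280 - 40} = \sqrt{-340088320} = 16 i \sqrt{1328470}$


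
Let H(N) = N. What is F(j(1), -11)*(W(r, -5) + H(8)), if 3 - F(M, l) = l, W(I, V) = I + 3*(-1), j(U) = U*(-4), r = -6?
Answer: -14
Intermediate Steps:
j(U) = -4*U
W(I, V) = -3 + I (W(I, V) = I - 3 = -3 + I)
F(M, l) = 3 - l
F(j(1), -11)*(W(r, -5) + H(8)) = (3 - 1*(-11))*((-3 - 6) + 8) = (3 + 11)*(-9 + 8) = 14*(-1) = -14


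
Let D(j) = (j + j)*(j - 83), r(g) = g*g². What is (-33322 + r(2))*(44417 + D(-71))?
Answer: -2208218490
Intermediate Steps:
r(g) = g³
D(j) = 2*j*(-83 + j) (D(j) = (2*j)*(-83 + j) = 2*j*(-83 + j))
(-33322 + r(2))*(44417 + D(-71)) = (-33322 + 2³)*(44417 + 2*(-71)*(-83 - 71)) = (-33322 + 8)*(44417 + 2*(-71)*(-154)) = -33314*(44417 + 21868) = -33314*66285 = -2208218490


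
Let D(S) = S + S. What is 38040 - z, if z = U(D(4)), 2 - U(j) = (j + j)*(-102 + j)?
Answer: 36534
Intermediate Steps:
D(S) = 2*S
U(j) = 2 - 2*j*(-102 + j) (U(j) = 2 - (j + j)*(-102 + j) = 2 - 2*j*(-102 + j))
z = 1506 (z = 2 - 2*(2*4)² + 204*(2*4) = 2 - 2*8² + 204*8 = 2 - 2*64 + 1632 = 2 - 128 + 1632 = 1506)
38040 - z = 38040 - 1*1506 = 38040 - 1506 = 36534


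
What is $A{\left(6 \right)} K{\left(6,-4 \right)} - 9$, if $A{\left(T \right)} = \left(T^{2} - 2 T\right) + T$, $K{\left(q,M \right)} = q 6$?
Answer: $1071$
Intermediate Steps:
$K{\left(q,M \right)} = 6 q$
$A{\left(T \right)} = T^{2} - T$
$A{\left(6 \right)} K{\left(6,-4 \right)} - 9 = 6 \left(-1 + 6\right) 6 \cdot 6 - 9 = 6 \cdot 5 \cdot 36 - 9 = 30 \cdot 36 - 9 = 1080 - 9 = 1071$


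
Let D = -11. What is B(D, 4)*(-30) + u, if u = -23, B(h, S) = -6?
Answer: 157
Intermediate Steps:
B(D, 4)*(-30) + u = -6*(-30) - 23 = 180 - 23 = 157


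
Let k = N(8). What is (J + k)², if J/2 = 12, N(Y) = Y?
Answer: 1024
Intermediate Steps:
k = 8
J = 24 (J = 2*12 = 24)
(J + k)² = (24 + 8)² = 32² = 1024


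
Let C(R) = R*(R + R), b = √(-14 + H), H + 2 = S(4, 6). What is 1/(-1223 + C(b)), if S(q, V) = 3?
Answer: -1/1249 ≈ -0.00080064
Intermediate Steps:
H = 1 (H = -2 + 3 = 1)
b = I*√13 (b = √(-14 + 1) = √(-13) = I*√13 ≈ 3.6056*I)
C(R) = 2*R² (C(R) = R*(2*R) = 2*R²)
1/(-1223 + C(b)) = 1/(-1223 + 2*(I*√13)²) = 1/(-1223 + 2*(-13)) = 1/(-1223 - 26) = 1/(-1249) = -1/1249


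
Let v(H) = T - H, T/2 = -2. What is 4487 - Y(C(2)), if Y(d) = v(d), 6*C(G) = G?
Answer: 13474/3 ≈ 4491.3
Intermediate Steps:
T = -4 (T = 2*(-2) = -4)
v(H) = -4 - H
C(G) = G/6
Y(d) = -4 - d
4487 - Y(C(2)) = 4487 - (-4 - 2/6) = 4487 - (-4 - 1*⅓) = 4487 - (-4 - ⅓) = 4487 - 1*(-13/3) = 4487 + 13/3 = 13474/3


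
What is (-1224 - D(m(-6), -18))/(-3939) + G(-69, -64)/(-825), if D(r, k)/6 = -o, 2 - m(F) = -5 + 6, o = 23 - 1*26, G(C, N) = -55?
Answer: 7523/19695 ≈ 0.38198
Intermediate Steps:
o = -3 (o = 23 - 26 = -3)
m(F) = 1 (m(F) = 2 - (-5 + 6) = 2 - 1*1 = 2 - 1 = 1)
D(r, k) = 18 (D(r, k) = 6*(-1*(-3)) = 6*3 = 18)
(-1224 - D(m(-6), -18))/(-3939) + G(-69, -64)/(-825) = (-1224 - 1*18)/(-3939) - 55/(-825) = (-1224 - 18)*(-1/3939) - 55*(-1/825) = -1242*(-1/3939) + 1/15 = 414/1313 + 1/15 = 7523/19695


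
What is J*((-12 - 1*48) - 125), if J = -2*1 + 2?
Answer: 0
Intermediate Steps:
J = 0 (J = -2 + 2 = 0)
J*((-12 - 1*48) - 125) = 0*((-12 - 1*48) - 125) = 0*((-12 - 48) - 125) = 0*(-60 - 125) = 0*(-185) = 0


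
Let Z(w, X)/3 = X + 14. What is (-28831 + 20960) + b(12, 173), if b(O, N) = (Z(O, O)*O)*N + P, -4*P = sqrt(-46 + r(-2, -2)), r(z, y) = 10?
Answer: 154057 - 3*I/2 ≈ 1.5406e+5 - 1.5*I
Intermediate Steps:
Z(w, X) = 42 + 3*X (Z(w, X) = 3*(X + 14) = 3*(14 + X) = 42 + 3*X)
P = -3*I/2 (P = -sqrt(-46 + 10)/4 = -3*I/2 ≈ -1.5*I)
b(O, N) = -3*I/2 + N*O*(42 + 3*O) (b(O, N) = ((42 + 3*O)*O)*N - 3*I/2 = (O*(42 + 3*O))*N - 3*I/2 = N*O*(42 + 3*O) - 3*I/2 = -3*I/2 + N*O*(42 + 3*O))
(-28831 + 20960) + b(12, 173) = (-28831 + 20960) + (-3*I/2 + 3*173*12*(14 + 12)) = -7871 + (-3*I/2 + 3*173*12*26) = -7871 + (-3*I/2 + 161928) = -7871 + (161928 - 3*I/2) = 154057 - 3*I/2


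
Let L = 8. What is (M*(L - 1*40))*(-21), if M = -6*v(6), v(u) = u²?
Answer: -145152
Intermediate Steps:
M = -216 (M = -6*6² = -6*36 = -216)
(M*(L - 1*40))*(-21) = -216*(8 - 1*40)*(-21) = -216*(8 - 40)*(-21) = -216*(-32)*(-21) = 6912*(-21) = -145152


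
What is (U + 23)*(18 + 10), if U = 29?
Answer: 1456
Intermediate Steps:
(U + 23)*(18 + 10) = (29 + 23)*(18 + 10) = 52*28 = 1456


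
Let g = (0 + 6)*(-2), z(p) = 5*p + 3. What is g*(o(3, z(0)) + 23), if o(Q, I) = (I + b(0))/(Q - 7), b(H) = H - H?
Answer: -267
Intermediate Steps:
b(H) = 0
z(p) = 3 + 5*p
o(Q, I) = I/(-7 + Q) (o(Q, I) = (I + 0)/(Q - 7) = I/(-7 + Q))
g = -12 (g = 6*(-2) = -12)
g*(o(3, z(0)) + 23) = -12*((3 + 5*0)/(-7 + 3) + 23) = -12*((3 + 0)/(-4) + 23) = -12*(3*(-1/4) + 23) = -12*(-3/4 + 23) = -12*89/4 = -267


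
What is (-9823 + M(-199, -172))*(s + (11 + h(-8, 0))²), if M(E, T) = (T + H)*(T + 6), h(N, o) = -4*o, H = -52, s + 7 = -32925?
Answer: -897741771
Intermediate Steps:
s = -32932 (s = -7 - 32925 = -32932)
M(E, T) = (-52 + T)*(6 + T) (M(E, T) = (T - 52)*(T + 6) = (-52 + T)*(6 + T))
(-9823 + M(-199, -172))*(s + (11 + h(-8, 0))²) = (-9823 + (-312 + (-172)² - 46*(-172)))*(-32932 + (11 - 4*0)²) = (-9823 + (-312 + 29584 + 7912))*(-32932 + (11 + 0)²) = (-9823 + 37184)*(-32932 + 11²) = 27361*(-32932 + 121) = 27361*(-32811) = -897741771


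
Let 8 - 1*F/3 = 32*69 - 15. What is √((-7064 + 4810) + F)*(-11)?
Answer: -11*I*√8809 ≈ -1032.4*I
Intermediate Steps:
F = -6555 (F = 24 - 3*(32*69 - 15) = 24 - 3*(2208 - 15) = 24 - 3*2193 = 24 - 6579 = -6555)
√((-7064 + 4810) + F)*(-11) = √((-7064 + 4810) - 6555)*(-11) = √(-2254 - 6555)*(-11) = √(-8809)*(-11) = (I*√8809)*(-11) = -11*I*√8809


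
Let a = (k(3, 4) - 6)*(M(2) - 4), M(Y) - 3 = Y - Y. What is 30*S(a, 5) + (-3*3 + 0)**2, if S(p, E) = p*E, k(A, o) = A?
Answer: 531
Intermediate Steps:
M(Y) = 3 (M(Y) = 3 + (Y - Y) = 3 + 0 = 3)
a = 3 (a = (3 - 6)*(3 - 4) = -3*(-1) = 3)
S(p, E) = E*p
30*S(a, 5) + (-3*3 + 0)**2 = 30*(5*3) + (-3*3 + 0)**2 = 30*15 + (-9 + 0)**2 = 450 + (-9)**2 = 450 + 81 = 531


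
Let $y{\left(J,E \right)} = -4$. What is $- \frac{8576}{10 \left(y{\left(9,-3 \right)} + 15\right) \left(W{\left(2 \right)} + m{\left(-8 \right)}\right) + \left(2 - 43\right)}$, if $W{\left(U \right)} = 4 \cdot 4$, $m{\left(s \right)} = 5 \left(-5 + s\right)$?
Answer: $\frac{8576}{5431} \approx 1.5791$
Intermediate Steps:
$m{\left(s \right)} = -25 + 5 s$
$W{\left(U \right)} = 16$
$- \frac{8576}{10 \left(y{\left(9,-3 \right)} + 15\right) \left(W{\left(2 \right)} + m{\left(-8 \right)}\right) + \left(2 - 43\right)} = - \frac{8576}{10 \left(-4 + 15\right) \left(16 + \left(-25 + 5 \left(-8\right)\right)\right) + \left(2 - 43\right)} = - \frac{8576}{10 \cdot 11 \left(16 - 65\right) - 41} = - \frac{8576}{10 \cdot 11 \left(-49\right) - 41} = - \frac{8576}{10 \left(-539\right) - 41} = - \frac{8576}{-5390 - 41} = - \frac{8576}{-5431} = \left(-8576\right) \left(- \frac{1}{5431}\right) = \frac{8576}{5431}$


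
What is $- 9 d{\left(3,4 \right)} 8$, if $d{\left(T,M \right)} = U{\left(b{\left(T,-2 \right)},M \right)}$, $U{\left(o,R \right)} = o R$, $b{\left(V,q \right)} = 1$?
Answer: $-288$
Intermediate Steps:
$U{\left(o,R \right)} = R o$
$d{\left(T,M \right)} = M$ ($d{\left(T,M \right)} = M 1 = M$)
$- 9 d{\left(3,4 \right)} 8 = \left(-9\right) 4 \cdot 8 = \left(-36\right) 8 = -288$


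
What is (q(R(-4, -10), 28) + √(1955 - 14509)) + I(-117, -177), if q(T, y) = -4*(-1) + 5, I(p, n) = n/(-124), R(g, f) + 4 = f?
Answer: 1293/124 + I*√12554 ≈ 10.427 + 112.04*I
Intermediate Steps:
R(g, f) = -4 + f
I(p, n) = -n/124 (I(p, n) = n*(-1/124) = -n/124)
q(T, y) = 9 (q(T, y) = 4 + 5 = 9)
(q(R(-4, -10), 28) + √(1955 - 14509)) + I(-117, -177) = (9 + √(1955 - 14509)) - 1/124*(-177) = (9 + √(-12554)) + 177/124 = (9 + I*√12554) + 177/124 = 1293/124 + I*√12554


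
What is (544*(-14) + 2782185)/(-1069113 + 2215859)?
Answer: 2774569/1146746 ≈ 2.4195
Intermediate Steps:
(544*(-14) + 2782185)/(-1069113 + 2215859) = (-7616 + 2782185)/1146746 = 2774569*(1/1146746) = 2774569/1146746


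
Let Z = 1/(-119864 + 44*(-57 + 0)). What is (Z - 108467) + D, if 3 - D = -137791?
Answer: 3588803643/122372 ≈ 29327.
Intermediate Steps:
D = 137794 (D = 3 - 1*(-137791) = 3 + 137791 = 137794)
Z = -1/122372 (Z = 1/(-119864 + 44*(-57)) = 1/(-119864 - 2508) = 1/(-122372) = -1/122372 ≈ -8.1718e-6)
(Z - 108467) + D = (-1/122372 - 108467) + 137794 = -13273323725/122372 + 137794 = 3588803643/122372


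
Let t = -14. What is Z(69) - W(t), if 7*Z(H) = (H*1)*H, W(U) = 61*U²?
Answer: -78931/7 ≈ -11276.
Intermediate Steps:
Z(H) = H²/7 (Z(H) = ((H*1)*H)/7 = (H*H)/7 = H²/7)
Z(69) - W(t) = (⅐)*69² - 61*(-14)² = (⅐)*4761 - 61*196 = 4761/7 - 1*11956 = 4761/7 - 11956 = -78931/7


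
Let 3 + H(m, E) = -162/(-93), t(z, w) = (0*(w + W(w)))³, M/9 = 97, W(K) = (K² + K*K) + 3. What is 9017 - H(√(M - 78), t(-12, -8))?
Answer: 279566/31 ≈ 9018.3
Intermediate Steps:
W(K) = 3 + 2*K² (W(K) = (K² + K²) + 3 = 2*K² + 3 = 3 + 2*K²)
M = 873 (M = 9*97 = 873)
t(z, w) = 0 (t(z, w) = (0*(w + (3 + 2*w²)))³ = (0*(3 + w + 2*w²))³ = 0³ = 0)
H(m, E) = -39/31 (H(m, E) = -3 - 162/(-93) = -3 - 162*(-1/93) = -3 + 54/31 = -39/31)
9017 - H(√(M - 78), t(-12, -8)) = 9017 - 1*(-39/31) = 9017 + 39/31 = 279566/31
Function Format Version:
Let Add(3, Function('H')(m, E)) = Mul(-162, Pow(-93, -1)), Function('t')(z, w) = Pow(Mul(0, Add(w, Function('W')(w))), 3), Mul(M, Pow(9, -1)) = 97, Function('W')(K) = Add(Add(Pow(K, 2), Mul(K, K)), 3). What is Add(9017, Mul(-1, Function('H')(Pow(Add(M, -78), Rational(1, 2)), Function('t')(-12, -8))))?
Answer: Rational(279566, 31) ≈ 9018.3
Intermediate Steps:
Function('W')(K) = Add(3, Mul(2, Pow(K, 2))) (Function('W')(K) = Add(Add(Pow(K, 2), Pow(K, 2)), 3) = Add(Mul(2, Pow(K, 2)), 3) = Add(3, Mul(2, Pow(K, 2))))
M = 873 (M = Mul(9, 97) = 873)
Function('t')(z, w) = 0 (Function('t')(z, w) = Pow(Mul(0, Add(w, Add(3, Mul(2, Pow(w, 2))))), 3) = Pow(Mul(0, Add(3, w, Mul(2, Pow(w, 2)))), 3) = Pow(0, 3) = 0)
Function('H')(m, E) = Rational(-39, 31) (Function('H')(m, E) = Add(-3, Mul(-162, Pow(-93, -1))) = Add(-3, Mul(-162, Rational(-1, 93))) = Add(-3, Rational(54, 31)) = Rational(-39, 31))
Add(9017, Mul(-1, Function('H')(Pow(Add(M, -78), Rational(1, 2)), Function('t')(-12, -8)))) = Add(9017, Mul(-1, Rational(-39, 31))) = Add(9017, Rational(39, 31)) = Rational(279566, 31)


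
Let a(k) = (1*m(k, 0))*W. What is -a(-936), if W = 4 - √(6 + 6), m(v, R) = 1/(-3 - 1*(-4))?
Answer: -4 + 2*√3 ≈ -0.53590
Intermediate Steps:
m(v, R) = 1 (m(v, R) = 1/(-3 + 4) = 1/1 = 1)
W = 4 - 2*√3 (W = 4 - √12 = 4 - 2*√3 ≈ 0.53590)
a(k) = 4 - 2*√3 (a(k) = (1*1)*(4 - 2*√3) = 1*(4 - 2*√3) = 4 - 2*√3)
-a(-936) = -(4 - 2*√3) = -4 + 2*√3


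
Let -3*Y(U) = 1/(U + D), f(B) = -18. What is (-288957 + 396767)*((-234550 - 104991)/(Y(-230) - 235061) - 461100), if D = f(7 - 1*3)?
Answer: -8693733442620236760/174885383 ≈ -4.9711e+10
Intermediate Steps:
D = -18
Y(U) = -1/(3*(-18 + U)) (Y(U) = -1/(3*(U - 18)) = -1/(3*(-18 + U)))
(-288957 + 396767)*((-234550 - 104991)/(Y(-230) - 235061) - 461100) = (-288957 + 396767)*((-234550 - 104991)/(-1/(-54 + 3*(-230)) - 235061) - 461100) = 107810*(-339541/(-1/(-54 - 690) - 235061) - 461100) = 107810*(-339541/(-1/(-744) - 235061) - 461100) = 107810*(-339541/(-1*(-1/744) - 235061) - 461100) = 107810*(-339541/(1/744 - 235061) - 461100) = 107810*(-339541/(-174885383/744) - 461100) = 107810*(-339541*(-744/174885383) - 461100) = 107810*(252618504/174885383 - 461100) = 107810*(-80639397482796/174885383) = -8693733442620236760/174885383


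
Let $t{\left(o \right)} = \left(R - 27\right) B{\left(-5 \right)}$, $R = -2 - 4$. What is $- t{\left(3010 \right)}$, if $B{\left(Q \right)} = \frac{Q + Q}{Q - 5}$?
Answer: $33$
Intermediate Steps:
$R = -6$ ($R = -2 - 4 = -6$)
$B{\left(Q \right)} = \frac{2 Q}{-5 + Q}$
$t{\left(o \right)} = -33$ ($t{\left(o \right)} = \left(-6 - 27\right) 2 \left(-5\right) \frac{1}{-5 - 5} = - 33 \cdot 2 \left(-5\right) \frac{1}{-10} = - 33 \cdot 2 \left(-5\right) \left(- \frac{1}{10}\right) = \left(-33\right) 1 = -33$)
$- t{\left(3010 \right)} = \left(-1\right) \left(-33\right) = 33$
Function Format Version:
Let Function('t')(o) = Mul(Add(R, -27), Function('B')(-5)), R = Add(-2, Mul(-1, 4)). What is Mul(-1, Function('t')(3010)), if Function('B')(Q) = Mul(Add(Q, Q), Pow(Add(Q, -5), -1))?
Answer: 33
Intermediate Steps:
R = -6 (R = Add(-2, -4) = -6)
Function('B')(Q) = Mul(2, Q, Pow(Add(-5, Q), -1)) (Function('B')(Q) = Mul(Mul(2, Q), Pow(Add(-5, Q), -1)) = Mul(2, Q, Pow(Add(-5, Q), -1)))
Function('t')(o) = -33 (Function('t')(o) = Mul(Add(-6, -27), Mul(2, -5, Pow(Add(-5, -5), -1))) = Mul(-33, Mul(2, -5, Pow(-10, -1))) = Mul(-33, Mul(2, -5, Rational(-1, 10))) = Mul(-33, 1) = -33)
Mul(-1, Function('t')(3010)) = Mul(-1, -33) = 33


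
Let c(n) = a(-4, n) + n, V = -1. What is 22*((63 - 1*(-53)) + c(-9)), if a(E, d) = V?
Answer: 2332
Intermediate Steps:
a(E, d) = -1
c(n) = -1 + n
22*((63 - 1*(-53)) + c(-9)) = 22*((63 - 1*(-53)) + (-1 - 9)) = 22*((63 + 53) - 10) = 22*(116 - 10) = 22*106 = 2332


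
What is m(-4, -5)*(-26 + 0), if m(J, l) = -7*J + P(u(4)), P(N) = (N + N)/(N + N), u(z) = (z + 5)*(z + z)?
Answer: -754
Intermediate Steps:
u(z) = 2*z*(5 + z) (u(z) = (5 + z)*(2*z) = 2*z*(5 + z))
P(N) = 1 (P(N) = (2*N)/((2*N)) = (2*N)*(1/(2*N)) = 1)
m(J, l) = 1 - 7*J (m(J, l) = -7*J + 1 = 1 - 7*J)
m(-4, -5)*(-26 + 0) = (1 - 7*(-4))*(-26 + 0) = (1 + 28)*(-26) = 29*(-26) = -754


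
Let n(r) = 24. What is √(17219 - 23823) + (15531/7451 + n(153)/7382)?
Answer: 57414333/27501641 + 2*I*√1651 ≈ 2.0877 + 81.265*I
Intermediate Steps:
√(17219 - 23823) + (15531/7451 + n(153)/7382) = √(17219 - 23823) + (15531/7451 + 24/7382) = √(-6604) + (15531*(1/7451) + 24*(1/7382)) = 2*I*√1651 + (15531/7451 + 12/3691) = 2*I*√1651 + 57414333/27501641 = 57414333/27501641 + 2*I*√1651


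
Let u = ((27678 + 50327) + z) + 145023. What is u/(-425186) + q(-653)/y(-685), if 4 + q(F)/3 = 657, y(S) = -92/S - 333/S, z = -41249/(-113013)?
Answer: 12894075480026989/4084381360530 ≈ 3156.9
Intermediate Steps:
z = 41249/113013 (z = -41249*(-1/113013) = 41249/113013 ≈ 0.36499)
y(S) = -425/S
q(F) = 1959 (q(F) = -12 + 3*657 = -12 + 1971 = 1959)
u = 25205104613/113013 (u = ((27678 + 50327) + 41249/113013) + 145023 = (78005 + 41249/113013) + 145023 = 8815620314/113013 + 145023 = 25205104613/113013 ≈ 2.2303e+5)
u/(-425186) + q(-653)/y(-685) = (25205104613/113013)/(-425186) + 1959/((-425/(-685))) = (25205104613/113013)*(-1/425186) + 1959/((-425*(-1/685))) = -25205104613/48051545418 + 1959/(85/137) = -25205104613/48051545418 + 1959*(137/85) = -25205104613/48051545418 + 268383/85 = 12894075480026989/4084381360530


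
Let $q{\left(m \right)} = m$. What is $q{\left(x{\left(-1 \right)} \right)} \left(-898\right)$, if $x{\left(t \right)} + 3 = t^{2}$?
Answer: $1796$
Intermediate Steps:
$x{\left(t \right)} = -3 + t^{2}$
$q{\left(x{\left(-1 \right)} \right)} \left(-898\right) = \left(-3 + \left(-1\right)^{2}\right) \left(-898\right) = \left(-3 + 1\right) \left(-898\right) = \left(-2\right) \left(-898\right) = 1796$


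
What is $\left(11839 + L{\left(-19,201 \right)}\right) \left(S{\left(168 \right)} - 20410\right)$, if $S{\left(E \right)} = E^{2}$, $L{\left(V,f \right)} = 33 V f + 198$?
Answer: $-890717860$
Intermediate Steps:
$L{\left(V,f \right)} = 198 + 33 V f$ ($L{\left(V,f \right)} = 33 V f + 198 = 198 + 33 V f$)
$\left(11839 + L{\left(-19,201 \right)}\right) \left(S{\left(168 \right)} - 20410\right) = \left(11839 + \left(198 + 33 \left(-19\right) 201\right)\right) \left(168^{2} - 20410\right) = \left(11839 + \left(198 - 126027\right)\right) \left(28224 - 20410\right) = \left(11839 - 125829\right) 7814 = \left(-113990\right) 7814 = -890717860$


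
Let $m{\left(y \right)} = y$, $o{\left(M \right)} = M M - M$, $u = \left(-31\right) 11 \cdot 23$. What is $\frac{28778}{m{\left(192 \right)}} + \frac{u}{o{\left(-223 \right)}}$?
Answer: $\frac{5609425}{37464} \approx 149.73$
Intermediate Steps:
$u = -7843$ ($u = \left(-341\right) 23 = -7843$)
$o{\left(M \right)} = M^{2} - M$
$\frac{28778}{m{\left(192 \right)}} + \frac{u}{o{\left(-223 \right)}} = \frac{28778}{192} - \frac{7843}{\left(-223\right) \left(-1 - 223\right)} = 28778 \cdot \frac{1}{192} - \frac{7843}{\left(-223\right) \left(-224\right)} = \frac{14389}{96} - \frac{7843}{49952} = \frac{5609425}{37464}$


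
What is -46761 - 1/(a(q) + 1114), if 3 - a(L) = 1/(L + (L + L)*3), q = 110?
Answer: -40218622499/860089 ≈ -46761.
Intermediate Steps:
a(L) = 3 - 1/(7*L) (a(L) = 3 - 1/(L + (L + L)*3) = 3 - 1/(L + (2*L)*3) = 3 - 1/(L + 6*L) = 3 - 1/(7*L))
-46761 - 1/(a(q) + 1114) = -46761 - 1/((3 - ⅐/110) + 1114) = -46761 - 1/((3 - ⅐*1/110) + 1114) = -46761 - 1/((3 - 1/770) + 1114) = -46761 - 1/(2309/770 + 1114) = -46761 - 1/860089/770 = -46761 - 1*770/860089 = -46761 - 770/860089 = -40218622499/860089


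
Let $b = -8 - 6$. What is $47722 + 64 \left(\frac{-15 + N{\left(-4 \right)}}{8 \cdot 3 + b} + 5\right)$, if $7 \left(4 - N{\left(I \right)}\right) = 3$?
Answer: $\frac{335782}{7} \approx 47969.0$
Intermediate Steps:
$N{\left(I \right)} = \frac{25}{7}$ ($N{\left(I \right)} = 4 - \frac{3}{7} = \frac{25}{7}$)
$b = -14$ ($b = -8 - 6 = -14$)
$47722 + 64 \left(\frac{-15 + N{\left(-4 \right)}}{8 \cdot 3 + b} + 5\right) = 47722 + 64 \left(\frac{-15 + \frac{25}{7}}{8 \cdot 3 - 14} + 5\right) = 47722 + 64 \left(- \frac{80}{7 \left(24 - 14\right)} + 5\right) = 47722 + 64 \left(- \frac{80}{7 \cdot 10} + 5\right) = 47722 + 64 \left(\left(- \frac{80}{7}\right) \frac{1}{10} + 5\right) = 47722 + 64 \left(- \frac{8}{7} + 5\right) = 47722 + 64 \cdot \frac{27}{7} = 47722 + \frac{1728}{7} = \frac{335782}{7}$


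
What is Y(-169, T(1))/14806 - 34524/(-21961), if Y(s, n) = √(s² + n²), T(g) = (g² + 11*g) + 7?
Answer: 34524/21961 + √28922/14806 ≈ 1.5835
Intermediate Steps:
T(g) = 7 + g² + 11*g
Y(s, n) = √(n² + s²)
Y(-169, T(1))/14806 - 34524/(-21961) = √((7 + 1² + 11*1)² + (-169)²)/14806 - 34524/(-21961) = √((7 + 1 + 11)² + 28561)*(1/14806) - 34524*(-1/21961) = √(19² + 28561)*(1/14806) + 34524/21961 = √(361 + 28561)*(1/14806) + 34524/21961 = √28922*(1/14806) + 34524/21961 = √28922/14806 + 34524/21961 = 34524/21961 + √28922/14806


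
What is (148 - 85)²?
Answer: 3969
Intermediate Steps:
(148 - 85)² = 63² = 3969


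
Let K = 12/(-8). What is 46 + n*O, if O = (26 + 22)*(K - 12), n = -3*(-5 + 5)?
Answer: 46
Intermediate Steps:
n = 0 (n = -3*0 = 0)
K = -3/2 (K = 12*(-1/8) = -3/2 ≈ -1.5000)
O = -648 (O = (26 + 22)*(-3/2 - 12) = 48*(-27/2) = -648)
46 + n*O = 46 + 0*(-648) = 46 + 0 = 46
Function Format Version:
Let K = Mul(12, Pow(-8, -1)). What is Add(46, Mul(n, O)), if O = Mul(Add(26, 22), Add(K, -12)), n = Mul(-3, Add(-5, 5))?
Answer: 46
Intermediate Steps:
n = 0 (n = Mul(-3, 0) = 0)
K = Rational(-3, 2) (K = Mul(12, Rational(-1, 8)) = Rational(-3, 2) ≈ -1.5000)
O = -648 (O = Mul(Add(26, 22), Add(Rational(-3, 2), -12)) = Mul(48, Rational(-27, 2)) = -648)
Add(46, Mul(n, O)) = Add(46, Mul(0, -648)) = Add(46, 0) = 46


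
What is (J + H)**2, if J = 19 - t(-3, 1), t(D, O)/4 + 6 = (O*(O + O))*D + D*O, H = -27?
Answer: 2704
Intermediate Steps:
t(D, O) = -24 + 4*D*O + 8*D*O**2 (t(D, O) = -24 + 4*((O*(O + O))*D + D*O) = -24 + 4*((O*(2*O))*D + D*O) = -24 + 4*((2*O**2)*D + D*O) = -24 + 4*(2*D*O**2 + D*O) = -24 + 4*(D*O + 2*D*O**2) = -24 + (4*D*O + 8*D*O**2) = -24 + 4*D*O + 8*D*O**2)
J = 79 (J = 19 - (-24 + 4*(-3)*1 + 8*(-3)*1**2) = 19 - (-24 - 12 + 8*(-3)*1) = 19 - (-24 - 12 - 24) = 19 - 1*(-60) = 19 + 60 = 79)
(J + H)**2 = (79 - 27)**2 = 52**2 = 2704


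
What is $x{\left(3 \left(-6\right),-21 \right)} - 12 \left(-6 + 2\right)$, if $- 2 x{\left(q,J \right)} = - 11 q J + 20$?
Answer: $2117$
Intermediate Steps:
$x{\left(q,J \right)} = -10 + \frac{11 J q}{2}$ ($x{\left(q,J \right)} = - \frac{- 11 q J + 20}{2} = - \frac{- 11 J q + 20}{2} = - \frac{20 - 11 J q}{2} = -10 + \frac{11 J q}{2}$)
$x{\left(3 \left(-6\right),-21 \right)} - 12 \left(-6 + 2\right) = \left(-10 + \frac{11}{2} \left(-21\right) 3 \left(-6\right)\right) - 12 \left(-6 + 2\right) = \left(-10 + \frac{11}{2} \left(-21\right) \left(-18\right)\right) - 12 \left(-4\right) = \left(-10 + 2079\right) - -48 = 2069 + 48 = 2117$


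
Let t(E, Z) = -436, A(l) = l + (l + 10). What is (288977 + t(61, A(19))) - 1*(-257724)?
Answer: 546265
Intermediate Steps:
A(l) = 10 + 2*l (A(l) = l + (10 + l) = 10 + 2*l)
(288977 + t(61, A(19))) - 1*(-257724) = (288977 - 436) - 1*(-257724) = 288541 + 257724 = 546265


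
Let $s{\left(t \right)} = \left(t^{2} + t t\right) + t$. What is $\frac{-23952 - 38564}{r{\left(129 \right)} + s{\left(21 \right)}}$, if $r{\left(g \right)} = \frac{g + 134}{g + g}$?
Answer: $- \frac{16129128}{233237} \approx -69.153$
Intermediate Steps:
$r{\left(g \right)} = \frac{134 + g}{2 g}$
$s{\left(t \right)} = t + 2 t^{2}$ ($s{\left(t \right)} = \left(t^{2} + t^{2}\right) + t = 2 t^{2} + t = t + 2 t^{2}$)
$\frac{-23952 - 38564}{r{\left(129 \right)} + s{\left(21 \right)}} = \frac{-23952 - 38564}{\frac{134 + 129}{2 \cdot 129} + 21 \left(1 + 2 \cdot 21\right)} = - \frac{62516}{\frac{1}{2} \cdot \frac{1}{129} \cdot 263 + 21 \left(1 + 42\right)} = - \frac{62516}{\frac{263}{258} + 21 \cdot 43} = - \frac{62516}{\frac{263}{258} + 903} = - \frac{62516}{\frac{233237}{258}} = \left(-62516\right) \frac{258}{233237} = - \frac{16129128}{233237}$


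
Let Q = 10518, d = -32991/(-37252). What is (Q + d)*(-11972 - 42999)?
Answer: -21540360348717/37252 ≈ -5.7823e+8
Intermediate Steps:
d = 32991/37252 (d = -32991*(-1)/37252 = -1*(-32991/37252) = 32991/37252 ≈ 0.88562)
(Q + d)*(-11972 - 42999) = (10518 + 32991/37252)*(-11972 - 42999) = (391849527/37252)*(-54971) = -21540360348717/37252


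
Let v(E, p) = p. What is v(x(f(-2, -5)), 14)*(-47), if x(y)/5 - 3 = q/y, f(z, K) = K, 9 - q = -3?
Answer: -658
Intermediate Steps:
q = 12 (q = 9 - 1*(-3) = 9 + 3 = 12)
x(y) = 15 + 60/y (x(y) = 15 + 5*(12/y) = 15 + 60/y)
v(x(f(-2, -5)), 14)*(-47) = 14*(-47) = -658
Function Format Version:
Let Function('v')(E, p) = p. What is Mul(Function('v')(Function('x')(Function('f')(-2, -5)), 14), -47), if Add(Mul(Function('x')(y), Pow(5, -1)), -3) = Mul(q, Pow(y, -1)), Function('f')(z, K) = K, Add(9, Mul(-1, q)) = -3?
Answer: -658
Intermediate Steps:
q = 12 (q = Add(9, Mul(-1, -3)) = Add(9, 3) = 12)
Function('x')(y) = Add(15, Mul(60, Pow(y, -1))) (Function('x')(y) = Add(15, Mul(5, Mul(12, Pow(y, -1)))) = Add(15, Mul(60, Pow(y, -1))))
Mul(Function('v')(Function('x')(Function('f')(-2, -5)), 14), -47) = Mul(14, -47) = -658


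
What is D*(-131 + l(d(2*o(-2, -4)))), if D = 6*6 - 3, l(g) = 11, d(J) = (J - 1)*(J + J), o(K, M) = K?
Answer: -3960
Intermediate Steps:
d(J) = 2*J*(-1 + J) (d(J) = (-1 + J)*(2*J) = 2*J*(-1 + J))
D = 33 (D = 36 - 3 = 33)
D*(-131 + l(d(2*o(-2, -4)))) = 33*(-131 + 11) = 33*(-120) = -3960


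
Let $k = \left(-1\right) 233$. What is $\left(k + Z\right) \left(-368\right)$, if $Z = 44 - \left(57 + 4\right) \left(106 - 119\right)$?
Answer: $-222272$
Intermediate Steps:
$k = -233$
$Z = 837$ ($Z = 44 - 61 \left(-13\right) = 44 - -793 = 44 + 793 = 837$)
$\left(k + Z\right) \left(-368\right) = \left(-233 + 837\right) \left(-368\right) = 604 \left(-368\right) = -222272$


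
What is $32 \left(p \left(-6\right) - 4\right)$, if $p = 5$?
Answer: $-1088$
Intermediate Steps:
$32 \left(p \left(-6\right) - 4\right) = 32 \left(5 \left(-6\right) - 4\right) = 32 \left(-30 - 4\right) = 32 \left(-34\right) = -1088$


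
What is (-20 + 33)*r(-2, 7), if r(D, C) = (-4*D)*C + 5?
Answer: 793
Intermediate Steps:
r(D, C) = 5 - 4*C*D (r(D, C) = -4*C*D + 5 = 5 - 4*C*D)
(-20 + 33)*r(-2, 7) = (-20 + 33)*(5 - 4*7*(-2)) = 13*(5 + 56) = 13*61 = 793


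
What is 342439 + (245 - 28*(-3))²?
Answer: 450680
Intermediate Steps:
342439 + (245 - 28*(-3))² = 342439 + (245 + 84)² = 342439 + 329² = 342439 + 108241 = 450680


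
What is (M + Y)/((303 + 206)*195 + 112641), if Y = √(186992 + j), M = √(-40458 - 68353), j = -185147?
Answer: √205/70632 + I*√108811/211896 ≈ 0.00020271 + 0.0015567*I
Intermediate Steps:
M = I*√108811 (M = √(-108811) = I*√108811 ≈ 329.87*I)
Y = 3*√205 (Y = √(186992 - 185147) = √1845 = 3*√205 ≈ 42.953)
(M + Y)/((303 + 206)*195 + 112641) = (I*√108811 + 3*√205)/((303 + 206)*195 + 112641) = (3*√205 + I*√108811)/(509*195 + 112641) = (3*√205 + I*√108811)/(99255 + 112641) = (3*√205 + I*√108811)/211896 = (3*√205 + I*√108811)*(1/211896) = √205/70632 + I*√108811/211896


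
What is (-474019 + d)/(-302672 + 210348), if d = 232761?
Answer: 120629/46162 ≈ 2.6132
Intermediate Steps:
(-474019 + d)/(-302672 + 210348) = (-474019 + 232761)/(-302672 + 210348) = -241258/(-92324) = -241258*(-1/92324) = 120629/46162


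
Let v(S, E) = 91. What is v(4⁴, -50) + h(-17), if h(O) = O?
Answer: 74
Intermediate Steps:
v(4⁴, -50) + h(-17) = 91 - 17 = 74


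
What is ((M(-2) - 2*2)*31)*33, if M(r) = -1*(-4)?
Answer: 0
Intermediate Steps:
M(r) = 4
((M(-2) - 2*2)*31)*33 = ((4 - 2*2)*31)*33 = ((4 - 4)*31)*33 = (0*31)*33 = 0*33 = 0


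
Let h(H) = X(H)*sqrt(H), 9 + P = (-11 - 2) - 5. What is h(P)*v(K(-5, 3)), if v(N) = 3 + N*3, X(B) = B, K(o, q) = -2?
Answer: 243*I*sqrt(3) ≈ 420.89*I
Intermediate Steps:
P = -27 (P = -9 + ((-11 - 2) - 5) = -9 + (-13 - 5) = -9 - 18 = -27)
v(N) = 3 + 3*N
h(H) = H**(3/2) (h(H) = H*sqrt(H) = H**(3/2))
h(P)*v(K(-5, 3)) = (-27)**(3/2)*(3 + 3*(-2)) = (-81*I*sqrt(3))*(3 - 6) = -81*I*sqrt(3)*(-3) = 243*I*sqrt(3)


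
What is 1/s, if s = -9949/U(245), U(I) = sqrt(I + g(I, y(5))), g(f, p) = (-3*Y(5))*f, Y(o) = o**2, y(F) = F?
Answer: -7*I*sqrt(370)/9949 ≈ -0.013534*I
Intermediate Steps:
g(f, p) = -75*f (g(f, p) = (-3*5**2)*f = (-3*25)*f = -75*f)
U(I) = sqrt(74)*sqrt(-I) (U(I) = sqrt(I - 75*I) = sqrt(-74*I) = sqrt(74)*sqrt(-I))
s = 9949*I*sqrt(370)/2590 (s = -9949*(-I*sqrt(370)/2590) = -(-9949)*I*sqrt(370)/2590 = 9949*I*sqrt(370)/2590 ≈ 73.889*I)
1/s = 1/(9949*I*sqrt(370)/2590) = -7*I*sqrt(370)/9949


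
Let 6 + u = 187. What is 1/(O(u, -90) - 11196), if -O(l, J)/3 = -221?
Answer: -1/10533 ≈ -9.4940e-5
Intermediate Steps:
u = 181 (u = -6 + 187 = 181)
O(l, J) = 663 (O(l, J) = -3*(-221) = 663)
1/(O(u, -90) - 11196) = 1/(663 - 11196) = 1/(-10533) = -1/10533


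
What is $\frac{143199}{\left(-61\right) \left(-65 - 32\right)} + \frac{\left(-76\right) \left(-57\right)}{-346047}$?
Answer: $\frac{868911437}{35922107} \approx 24.189$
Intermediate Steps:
$\frac{143199}{\left(-61\right) \left(-65 - 32\right)} + \frac{\left(-76\right) \left(-57\right)}{-346047} = \frac{143199}{\left(-61\right) \left(-97\right)} + 4332 \left(- \frac{1}{346047}\right) = \frac{143199}{5917} - \frac{76}{6071} = \frac{868911437}{35922107}$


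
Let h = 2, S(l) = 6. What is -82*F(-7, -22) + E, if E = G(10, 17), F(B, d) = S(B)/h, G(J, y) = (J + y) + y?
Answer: -202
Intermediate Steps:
G(J, y) = J + 2*y
F(B, d) = 3 (F(B, d) = 6/2 = 6*(½) = 3)
E = 44 (E = 10 + 2*17 = 10 + 34 = 44)
-82*F(-7, -22) + E = -82*3 + 44 = -246 + 44 = -202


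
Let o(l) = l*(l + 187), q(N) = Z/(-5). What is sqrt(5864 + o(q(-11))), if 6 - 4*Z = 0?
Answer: sqrt(580799)/10 ≈ 76.210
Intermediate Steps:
Z = 3/2 (Z = 3/2 - 1/4*0 = 3/2 + 0 = 3/2 ≈ 1.5000)
q(N) = -3/10 (q(N) = (3/2)/(-5) = (3/2)*(-1/5) = -3/10)
o(l) = l*(187 + l)
sqrt(5864 + o(q(-11))) = sqrt(5864 - 3*(187 - 3/10)/10) = sqrt(5864 - 3/10*1867/10) = sqrt(5864 - 5601/100) = sqrt(580799/100) = sqrt(580799)/10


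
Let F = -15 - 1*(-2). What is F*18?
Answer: -234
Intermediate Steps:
F = -13 (F = -15 + 2 = -13)
F*18 = -13*18 = -234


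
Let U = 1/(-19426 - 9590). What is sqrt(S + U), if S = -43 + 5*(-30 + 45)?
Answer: sqrt(748379866)/4836 ≈ 5.6569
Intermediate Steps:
U = -1/29016 (U = 1/(-29016) = -1/29016 ≈ -3.4464e-5)
S = 32 (S = -43 + 5*15 = -43 + 75 = 32)
sqrt(S + U) = sqrt(32 - 1/29016) = sqrt(928511/29016) = sqrt(748379866)/4836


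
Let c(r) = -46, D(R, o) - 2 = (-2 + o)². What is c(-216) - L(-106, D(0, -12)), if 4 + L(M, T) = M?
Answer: 64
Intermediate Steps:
D(R, o) = 2 + (-2 + o)²
L(M, T) = -4 + M
c(-216) - L(-106, D(0, -12)) = -46 - (-4 - 106) = -46 - 1*(-110) = -46 + 110 = 64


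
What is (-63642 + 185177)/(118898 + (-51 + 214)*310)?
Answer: 121535/169428 ≈ 0.71733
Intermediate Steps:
(-63642 + 185177)/(118898 + (-51 + 214)*310) = 121535/(118898 + 163*310) = 121535/(118898 + 50530) = 121535/169428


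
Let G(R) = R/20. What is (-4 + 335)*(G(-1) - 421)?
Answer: -2787351/20 ≈ -1.3937e+5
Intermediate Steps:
G(R) = R/20 (G(R) = R*(1/20) = R/20)
(-4 + 335)*(G(-1) - 421) = (-4 + 335)*((1/20)*(-1) - 421) = 331*(-1/20 - 421) = 331*(-8421/20) = -2787351/20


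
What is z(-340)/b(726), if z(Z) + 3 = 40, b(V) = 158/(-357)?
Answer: -13209/158 ≈ -83.601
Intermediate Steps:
b(V) = -158/357 (b(V) = 158*(-1/357) = -158/357)
z(Z) = 37 (z(Z) = -3 + 40 = 37)
z(-340)/b(726) = 37/(-158/357) = 37*(-357/158) = -13209/158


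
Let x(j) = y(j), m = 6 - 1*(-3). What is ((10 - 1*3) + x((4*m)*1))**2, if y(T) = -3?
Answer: 16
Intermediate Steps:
m = 9 (m = 6 + 3 = 9)
x(j) = -3
((10 - 1*3) + x((4*m)*1))**2 = ((10 - 1*3) - 3)**2 = ((10 - 3) - 3)**2 = (7 - 3)**2 = 4**2 = 16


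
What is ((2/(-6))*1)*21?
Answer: -7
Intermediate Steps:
((2/(-6))*1)*21 = ((2*(-1/6))*1)*21 = -1/3*1*21 = -1/3*21 = -7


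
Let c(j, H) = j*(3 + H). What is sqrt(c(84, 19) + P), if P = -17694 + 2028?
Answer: 7*I*sqrt(282) ≈ 117.55*I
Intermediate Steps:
P = -15666
sqrt(c(84, 19) + P) = sqrt(84*(3 + 19) - 15666) = sqrt(84*22 - 15666) = sqrt(1848 - 15666) = sqrt(-13818) = 7*I*sqrt(282)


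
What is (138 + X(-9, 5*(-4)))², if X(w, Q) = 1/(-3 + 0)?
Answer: 170569/9 ≈ 18952.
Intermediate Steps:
X(w, Q) = -⅓ (X(w, Q) = 1/(-3) = -⅓)
(138 + X(-9, 5*(-4)))² = (138 - ⅓)² = (413/3)² = 170569/9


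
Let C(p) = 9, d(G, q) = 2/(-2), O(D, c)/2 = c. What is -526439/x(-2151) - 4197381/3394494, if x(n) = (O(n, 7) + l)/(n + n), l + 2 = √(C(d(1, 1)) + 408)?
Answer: -10250197865423933/102966318 + 754913526*√417/91 ≈ 6.9855e+7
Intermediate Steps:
O(D, c) = 2*c
d(G, q) = -1 (d(G, q) = 2*(-½) = -1)
l = -2 + √417 (l = -2 + √(9 + 408) = -2 + √417 ≈ 18.421)
x(n) = (12 + √417)/(2*n) (x(n) = (2*7 + (-2 + √417))/(n + n) = (14 + (-2 + √417))/((2*n)) = (12 + √417)*(1/(2*n)) = (12 + √417)/(2*n))
-526439/x(-2151) - 4197381/3394494 = -526439*(-4302/(12 + √417)) - 4197381/3394494 = -526439*(-4302/(12 + √417)) - 4197381*1/3394494 = -526439/(-2/717 - √417/4302) - 1399127/1131498 = -1399127/1131498 - 526439/(-2/717 - √417/4302)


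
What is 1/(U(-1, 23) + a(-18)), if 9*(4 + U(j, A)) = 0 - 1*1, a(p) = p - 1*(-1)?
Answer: -9/190 ≈ -0.047368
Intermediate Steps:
a(p) = 1 + p (a(p) = p + 1 = 1 + p)
U(j, A) = -37/9 (U(j, A) = -4 + (0 - 1*1)/9 = -4 + (0 - 1)/9 = -4 + (1/9)*(-1) = -4 - 1/9 = -37/9)
1/(U(-1, 23) + a(-18)) = 1/(-37/9 + (1 - 18)) = 1/(-37/9 - 17) = 1/(-190/9) = -9/190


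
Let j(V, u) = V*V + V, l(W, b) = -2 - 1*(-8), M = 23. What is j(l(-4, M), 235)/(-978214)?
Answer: -21/489107 ≈ -4.2935e-5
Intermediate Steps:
l(W, b) = 6 (l(W, b) = -2 + 8 = 6)
j(V, u) = V + V² (j(V, u) = V² + V = V + V²)
j(l(-4, M), 235)/(-978214) = (6*(1 + 6))/(-978214) = (6*7)*(-1/978214) = 42*(-1/978214) = -21/489107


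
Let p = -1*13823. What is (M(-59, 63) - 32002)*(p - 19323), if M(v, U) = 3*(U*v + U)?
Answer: 1424084744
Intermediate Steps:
p = -13823
M(v, U) = 3*U + 3*U*v (M(v, U) = 3*(U + U*v) = 3*U + 3*U*v)
(M(-59, 63) - 32002)*(p - 19323) = (3*63*(1 - 59) - 32002)*(-13823 - 19323) = (3*63*(-58) - 32002)*(-33146) = (-10962 - 32002)*(-33146) = -42964*(-33146) = 1424084744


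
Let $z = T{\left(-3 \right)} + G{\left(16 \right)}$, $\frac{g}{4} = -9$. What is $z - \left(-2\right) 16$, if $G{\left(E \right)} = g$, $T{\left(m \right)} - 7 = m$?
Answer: $0$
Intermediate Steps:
$g = -36$ ($g = 4 \left(-9\right) = -36$)
$T{\left(m \right)} = 7 + m$
$G{\left(E \right)} = -36$
$z = -32$ ($z = \left(7 - 3\right) - 36 = 4 - 36 = -32$)
$z - \left(-2\right) 16 = -32 - \left(-2\right) 16 = -32 - -32 = -32 + 32 = 0$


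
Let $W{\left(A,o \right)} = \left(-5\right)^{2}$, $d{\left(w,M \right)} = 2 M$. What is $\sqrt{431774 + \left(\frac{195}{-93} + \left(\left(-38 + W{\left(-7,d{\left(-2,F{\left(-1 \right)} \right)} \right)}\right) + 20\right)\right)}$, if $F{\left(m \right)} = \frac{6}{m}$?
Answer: $\frac{\sqrt{414939526}}{31} \approx 657.1$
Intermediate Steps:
$W{\left(A,o \right)} = 25$
$\sqrt{431774 + \left(\frac{195}{-93} + \left(\left(-38 + W{\left(-7,d{\left(-2,F{\left(-1 \right)} \right)} \right)}\right) + 20\right)\right)} = \sqrt{431774 + \left(\frac{195}{-93} + \left(\left(-38 + 25\right) + 20\right)\right)} = \sqrt{431774 + \left(195 \left(- \frac{1}{93}\right) + \left(-13 + 20\right)\right)} = \sqrt{431774 + \left(- \frac{65}{31} + 7\right)} = \sqrt{431774 + \frac{152}{31}} = \sqrt{\frac{13385146}{31}} = \frac{\sqrt{414939526}}{31}$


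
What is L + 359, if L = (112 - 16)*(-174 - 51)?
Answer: -21241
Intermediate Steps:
L = -21600 (L = 96*(-225) = -21600)
L + 359 = -21600 + 359 = -21241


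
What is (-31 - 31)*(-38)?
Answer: 2356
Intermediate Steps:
(-31 - 31)*(-38) = -62*(-38) = 2356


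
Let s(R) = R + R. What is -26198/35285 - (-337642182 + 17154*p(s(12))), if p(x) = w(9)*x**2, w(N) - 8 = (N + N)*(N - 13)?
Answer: 34226705366632/35285 ≈ 9.7001e+8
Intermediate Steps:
w(N) = 8 + 2*N*(-13 + N) (w(N) = 8 + (N + N)*(N - 13) = 8 + (2*N)*(-13 + N) = 8 + 2*N*(-13 + N))
s(R) = 2*R
p(x) = -64*x**2 (p(x) = (8 - 26*9 + 2*9**2)*x**2 = (8 - 234 + 2*81)*x**2 = (8 - 234 + 162)*x**2 = -64*x**2)
-26198/35285 - (-337642182 + 17154*p(s(12))) = -26198/35285 - 17154/(1/(-19683 - 64*(2*12)**2)) = -26198*1/35285 - 17154/(1/(-19683 - 64*24**2)) = -26198/35285 - 17154/(1/(-19683 - 64*576)) = -26198/35285 - 17154/(1/(-19683 - 36864)) = -26198/35285 - 17154/(1/(-56547)) = -26198/35285 - 17154/(-1/56547) = -26198/35285 - 17154*(-56547) = -26198/35285 + 970007238 = 34226705366632/35285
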